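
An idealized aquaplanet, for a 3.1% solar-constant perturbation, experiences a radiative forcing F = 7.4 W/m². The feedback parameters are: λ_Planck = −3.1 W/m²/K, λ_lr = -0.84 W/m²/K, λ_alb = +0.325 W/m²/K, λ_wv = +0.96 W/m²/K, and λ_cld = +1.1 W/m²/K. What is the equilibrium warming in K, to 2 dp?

Net feedback parameter λ = (−3.1) + (-0.84) + (+0.325) + (+0.96) + (+1.1) = -1.555 W/m²/K.
ΔT = −F/λ = −7.4/(-1.555) = 4.76 K.

4.76 K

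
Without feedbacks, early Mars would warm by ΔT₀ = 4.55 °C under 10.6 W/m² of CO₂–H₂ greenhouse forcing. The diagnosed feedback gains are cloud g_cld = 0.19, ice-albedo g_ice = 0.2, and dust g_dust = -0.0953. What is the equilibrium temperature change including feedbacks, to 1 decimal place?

Total gain g = 0.19 + 0.2 − 0.0953 = 0.2947.
Amplification A = 1/(1 − 0.2947) = 1.418.
ΔT = 4.55 × 1.418 = 6.5 °C.

6.5 °C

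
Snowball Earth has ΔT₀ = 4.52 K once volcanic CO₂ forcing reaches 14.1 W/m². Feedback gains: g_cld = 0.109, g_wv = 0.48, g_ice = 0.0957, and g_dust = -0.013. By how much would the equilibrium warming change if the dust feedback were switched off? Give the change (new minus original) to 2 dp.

Original: g = 0.6717, ΔT = 4.52/(1−0.6717) = 13.7679 K.
Without dust: g' = 0.6847, ΔT' = 4.52/(1−0.6847) = 14.3356 K.
Change = 14.3356 − 13.7679 = 0.57 K.

0.57 K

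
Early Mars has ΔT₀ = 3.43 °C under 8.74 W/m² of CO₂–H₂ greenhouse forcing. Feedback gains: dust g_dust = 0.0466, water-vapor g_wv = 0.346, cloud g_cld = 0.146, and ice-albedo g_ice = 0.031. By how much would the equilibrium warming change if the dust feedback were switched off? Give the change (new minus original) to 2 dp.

Original: g = 0.5696, ΔT = 3.43/(1−0.5696) = 7.9693 °C.
Without dust: g' = 0.523, ΔT' = 3.43/(1−0.523) = 7.1908 °C.
Change = 7.1908 − 7.9693 = -0.78 °C.

-0.78 °C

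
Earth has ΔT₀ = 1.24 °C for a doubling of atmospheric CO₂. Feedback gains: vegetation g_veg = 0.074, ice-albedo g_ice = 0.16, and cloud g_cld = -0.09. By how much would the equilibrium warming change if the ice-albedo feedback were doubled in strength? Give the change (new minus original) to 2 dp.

0.33 °C

Original: g = 0.144, ΔT = 1.24/(1−0.144) = 1.4486 °C.
With doubled ice-albedo: g' = 0.304, ΔT' = 1.24/(1−0.304) = 1.7816 °C.
Change = 1.7816 − 1.4486 = 0.33 °C.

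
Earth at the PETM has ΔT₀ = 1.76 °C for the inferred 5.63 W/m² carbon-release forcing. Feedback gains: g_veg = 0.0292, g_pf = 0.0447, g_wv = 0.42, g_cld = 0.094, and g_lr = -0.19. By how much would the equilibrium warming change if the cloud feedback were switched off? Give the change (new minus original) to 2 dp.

-0.39 °C

Original: g = 0.3979, ΔT = 1.76/(1−0.3979) = 2.9231 °C.
Without cloud: g' = 0.3039, ΔT' = 1.76/(1−0.3039) = 2.5284 °C.
Change = 2.5284 − 2.9231 = -0.39 °C.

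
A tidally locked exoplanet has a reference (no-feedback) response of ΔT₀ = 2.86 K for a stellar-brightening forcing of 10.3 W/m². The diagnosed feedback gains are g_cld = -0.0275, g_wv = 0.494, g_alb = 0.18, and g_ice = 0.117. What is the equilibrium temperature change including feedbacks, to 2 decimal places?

Total gain g = -0.0275 + 0.494 + 0.18 + 0.117 = 0.7635.
Amplification A = 1/(1 − 0.7635) = 4.228.
ΔT = 2.86 × 4.228 = 12.09 K.

12.09 K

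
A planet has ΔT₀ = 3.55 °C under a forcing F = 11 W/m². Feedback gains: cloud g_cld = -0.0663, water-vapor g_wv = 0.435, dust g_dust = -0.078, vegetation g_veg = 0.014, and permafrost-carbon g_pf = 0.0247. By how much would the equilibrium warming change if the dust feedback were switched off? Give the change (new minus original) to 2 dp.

0.70 °C

Original: g = 0.3294, ΔT = 3.55/(1−0.3294) = 5.2938 °C.
Without dust: g' = 0.4074, ΔT' = 3.55/(1−0.4074) = 5.9906 °C.
Change = 5.9906 − 5.2938 = 0.70 °C.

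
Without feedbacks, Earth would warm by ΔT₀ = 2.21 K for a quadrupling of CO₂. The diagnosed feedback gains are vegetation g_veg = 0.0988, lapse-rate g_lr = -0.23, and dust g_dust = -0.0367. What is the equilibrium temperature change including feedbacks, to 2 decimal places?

Total gain g = 0.0988 − 0.23 − 0.0367 = -0.1679.
Amplification A = 1/(1 + 0.1679) = 0.8562.
ΔT = 2.21 × 0.8562 = 1.89 K.

1.89 K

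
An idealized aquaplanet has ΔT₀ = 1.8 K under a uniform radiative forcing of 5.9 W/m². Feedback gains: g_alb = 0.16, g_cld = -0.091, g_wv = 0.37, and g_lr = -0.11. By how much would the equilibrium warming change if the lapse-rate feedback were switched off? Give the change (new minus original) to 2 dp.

Original: g = 0.329, ΔT = 1.8/(1−0.329) = 2.6826 K.
Without lapse-rate: g' = 0.439, ΔT' = 1.8/(1−0.439) = 3.2086 K.
Change = 3.2086 − 2.6826 = 0.53 K.

0.53 K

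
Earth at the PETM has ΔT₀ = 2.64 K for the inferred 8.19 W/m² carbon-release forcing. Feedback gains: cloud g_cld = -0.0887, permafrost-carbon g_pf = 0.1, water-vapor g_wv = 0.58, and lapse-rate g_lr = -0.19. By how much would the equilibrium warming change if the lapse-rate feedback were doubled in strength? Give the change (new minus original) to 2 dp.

-1.06 K

Original: g = 0.4013, ΔT = 2.64/(1−0.4013) = 4.4096 K.
With doubled lapse-rate: g' = 0.2113, ΔT' = 2.64/(1−0.2113) = 3.3473 K.
Change = 3.3473 − 4.4096 = -1.06 K.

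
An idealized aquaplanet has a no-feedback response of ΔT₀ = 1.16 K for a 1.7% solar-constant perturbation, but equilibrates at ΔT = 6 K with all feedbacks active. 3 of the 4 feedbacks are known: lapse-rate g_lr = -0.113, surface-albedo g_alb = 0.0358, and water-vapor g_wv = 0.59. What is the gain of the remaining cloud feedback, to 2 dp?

0.29

Amplification A = ΔT/ΔT₀ = 6/1.16 = 5.172.
Total gain g = 1 − 1/A = 1 − 1/5.172 = 0.8067.
Known gains sum to -0.113 + 0.0358 + 0.59 = 0.5128.
g_cld = 0.8067 − 0.5128 = 0.29.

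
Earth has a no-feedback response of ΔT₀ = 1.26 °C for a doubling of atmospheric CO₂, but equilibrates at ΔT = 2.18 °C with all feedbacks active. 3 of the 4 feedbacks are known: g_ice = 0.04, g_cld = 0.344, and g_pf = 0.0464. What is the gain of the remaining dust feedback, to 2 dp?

-0.01

Amplification A = ΔT/ΔT₀ = 2.18/1.26 = 1.73.
Total gain g = 1 − 1/A = 1 − 1/1.73 = 0.422.
Known gains sum to 0.04 + 0.344 + 0.0464 = 0.4304.
g_dust = 0.422 − 0.4304 = -0.01.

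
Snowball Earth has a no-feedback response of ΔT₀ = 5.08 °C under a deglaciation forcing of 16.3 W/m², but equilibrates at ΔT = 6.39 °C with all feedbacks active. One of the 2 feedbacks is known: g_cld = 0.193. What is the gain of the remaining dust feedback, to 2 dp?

Amplification A = ΔT/ΔT₀ = 6.39/5.08 = 1.258.
Total gain g = 1 − 1/A = 1 − 1/1.258 = 0.2051.
The known gain is 0.193.
g_dust = 0.2051 − 0.193 = 0.01.

0.01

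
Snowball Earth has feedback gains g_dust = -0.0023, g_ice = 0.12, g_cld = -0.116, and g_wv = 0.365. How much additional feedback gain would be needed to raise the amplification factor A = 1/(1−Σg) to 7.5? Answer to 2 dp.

Current total gain = 0.3667.
Target gain for A = 7.5: g* = 1 − 1/7.5 = 0.8667.
Additional gain needed = 0.8667 − 0.3667 = 0.50.

0.50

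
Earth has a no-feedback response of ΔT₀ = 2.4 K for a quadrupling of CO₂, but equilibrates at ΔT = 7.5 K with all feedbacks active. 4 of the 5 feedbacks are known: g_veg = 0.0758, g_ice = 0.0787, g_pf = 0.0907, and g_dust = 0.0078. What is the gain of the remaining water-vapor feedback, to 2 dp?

0.43

Amplification A = ΔT/ΔT₀ = 7.5/2.4 = 3.125.
Total gain g = 1 − 1/A = 1 − 1/3.125 = 0.68.
Known gains sum to 0.0758 + 0.0787 + 0.0907 + 0.0078 = 0.253.
g_wv = 0.68 − 0.253 = 0.43.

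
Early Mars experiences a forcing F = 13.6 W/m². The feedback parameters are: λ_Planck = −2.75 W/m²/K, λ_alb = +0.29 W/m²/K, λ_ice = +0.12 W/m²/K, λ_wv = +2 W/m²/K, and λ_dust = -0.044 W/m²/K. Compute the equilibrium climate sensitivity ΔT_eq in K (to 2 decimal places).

Net feedback parameter λ = (−2.75) + (+0.29) + (+0.12) + (+2) + (-0.044) = -0.384 W/m²/K.
ΔT = −F/λ = −13.6/(-0.384) = 35.42 K.

35.42 K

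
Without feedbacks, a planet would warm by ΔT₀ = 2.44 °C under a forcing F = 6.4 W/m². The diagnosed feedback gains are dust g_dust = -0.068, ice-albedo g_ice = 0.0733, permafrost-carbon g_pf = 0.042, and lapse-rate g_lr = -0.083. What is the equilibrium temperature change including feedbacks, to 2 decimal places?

Total gain g = -0.068 + 0.0733 + 0.042 − 0.083 = -0.0357.
Amplification A = 1/(1 + 0.0357) = 0.9655.
ΔT = 2.44 × 0.9655 = 2.36 °C.

2.36 °C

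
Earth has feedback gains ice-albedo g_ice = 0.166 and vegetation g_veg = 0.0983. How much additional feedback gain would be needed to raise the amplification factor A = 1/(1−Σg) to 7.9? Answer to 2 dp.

Current total gain = 0.2643.
Target gain for A = 7.9: g* = 1 − 1/7.9 = 0.8734.
Additional gain needed = 0.8734 − 0.2643 = 0.61.

0.61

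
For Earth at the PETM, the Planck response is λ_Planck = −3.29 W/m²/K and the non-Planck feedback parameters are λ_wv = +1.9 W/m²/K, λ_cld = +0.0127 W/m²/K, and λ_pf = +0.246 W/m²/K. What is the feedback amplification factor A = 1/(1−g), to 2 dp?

Convert to gains: g_wv = 1.9/3.29 = 0.5775; g_cld = 0.0127/3.29 = 0.00386; g_pf = 0.246/3.29 = 0.07477.
Total gain g = 0.65613.
A = 1/(1 − 0.65613) = 2.91.

2.91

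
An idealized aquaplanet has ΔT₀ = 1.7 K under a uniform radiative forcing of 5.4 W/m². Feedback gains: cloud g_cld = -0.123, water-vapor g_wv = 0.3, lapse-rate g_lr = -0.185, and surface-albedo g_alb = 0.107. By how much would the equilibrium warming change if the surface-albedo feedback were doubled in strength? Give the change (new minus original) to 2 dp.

Original: g = 0.099, ΔT = 1.7/(1−0.099) = 1.8868 K.
With doubled surface-albedo: g' = 0.206, ΔT' = 1.7/(1−0.206) = 2.1411 K.
Change = 2.1411 − 1.8868 = 0.25 K.

0.25 K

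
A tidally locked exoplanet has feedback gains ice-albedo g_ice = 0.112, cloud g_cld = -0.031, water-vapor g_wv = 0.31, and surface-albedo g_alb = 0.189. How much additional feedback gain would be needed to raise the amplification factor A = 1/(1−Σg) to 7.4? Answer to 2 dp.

Current total gain = 0.58.
Target gain for A = 7.4: g* = 1 − 1/7.4 = 0.8649.
Additional gain needed = 0.8649 − 0.58 = 0.28.

0.28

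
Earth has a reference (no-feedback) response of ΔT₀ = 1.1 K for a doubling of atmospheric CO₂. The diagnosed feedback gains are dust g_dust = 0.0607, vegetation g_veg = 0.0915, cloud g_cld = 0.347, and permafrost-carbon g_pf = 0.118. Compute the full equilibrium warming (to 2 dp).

Total gain g = 0.0607 + 0.0915 + 0.347 + 0.118 = 0.6172.
Amplification A = 1/(1 − 0.6172) = 2.612.
ΔT = 1.1 × 2.612 = 2.87 K.

2.87 K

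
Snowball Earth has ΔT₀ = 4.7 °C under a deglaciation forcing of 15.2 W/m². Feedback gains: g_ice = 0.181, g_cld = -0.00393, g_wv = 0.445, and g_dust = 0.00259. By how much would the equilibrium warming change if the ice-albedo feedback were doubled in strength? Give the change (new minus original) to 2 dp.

Original: g = 0.62466, ΔT = 4.7/(1−0.62466) = 12.5220 °C.
With doubled ice-albedo: g' = 0.80566, ΔT' = 4.7/(1−0.80566) = 24.1844 °C.
Change = 24.1844 − 12.5220 = 11.66 °C.

11.66 °C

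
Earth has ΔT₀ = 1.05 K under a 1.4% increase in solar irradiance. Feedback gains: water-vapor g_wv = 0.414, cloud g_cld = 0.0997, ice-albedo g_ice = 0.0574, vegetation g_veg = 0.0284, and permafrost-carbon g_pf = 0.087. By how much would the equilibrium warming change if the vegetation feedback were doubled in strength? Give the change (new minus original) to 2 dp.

0.33 K

Original: g = 0.6865, ΔT = 1.05/(1−0.6865) = 3.3493 K.
With doubled vegetation: g' = 0.7149, ΔT' = 1.05/(1−0.7149) = 3.6829 K.
Change = 3.6829 − 3.3493 = 0.33 K.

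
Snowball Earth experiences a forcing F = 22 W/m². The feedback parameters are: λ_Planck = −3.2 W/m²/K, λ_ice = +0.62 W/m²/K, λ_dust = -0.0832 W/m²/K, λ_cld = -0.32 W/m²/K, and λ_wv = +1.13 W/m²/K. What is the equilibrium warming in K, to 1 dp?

11.9 K

Net feedback parameter λ = (−3.2) + (+0.62) + (-0.0832) + (-0.32) + (+1.13) = -1.8532 W/m²/K.
ΔT = −F/λ = −22/(-1.8532) = 11.9 K.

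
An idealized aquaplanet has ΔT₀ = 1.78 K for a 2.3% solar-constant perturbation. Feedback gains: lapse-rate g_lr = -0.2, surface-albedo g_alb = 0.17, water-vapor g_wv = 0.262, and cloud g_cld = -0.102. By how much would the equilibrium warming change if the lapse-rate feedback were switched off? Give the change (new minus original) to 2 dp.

0.61 K

Original: g = 0.13, ΔT = 1.78/(1−0.13) = 2.0460 K.
Without lapse-rate: g' = 0.33, ΔT' = 1.78/(1−0.33) = 2.6567 K.
Change = 2.6567 − 2.0460 = 0.61 K.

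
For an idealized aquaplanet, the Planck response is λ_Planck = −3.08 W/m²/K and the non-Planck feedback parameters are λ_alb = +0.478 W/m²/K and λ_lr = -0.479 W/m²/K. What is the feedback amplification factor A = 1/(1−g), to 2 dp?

Convert to gains: g_alb = 0.478/3.08 = 0.1552; g_lr = -0.479/3.08 = -0.1555.
Total gain g = -0.0003.
A = 1/(1 + 0.0003) = 1.00.

1.00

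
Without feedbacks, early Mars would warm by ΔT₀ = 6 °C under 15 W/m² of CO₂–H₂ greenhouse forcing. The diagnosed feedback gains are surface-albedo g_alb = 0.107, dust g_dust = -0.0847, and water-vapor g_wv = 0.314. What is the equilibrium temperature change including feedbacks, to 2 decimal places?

Total gain g = 0.107 − 0.0847 + 0.314 = 0.3363.
Amplification A = 1/(1 − 0.3363) = 1.507.
ΔT = 6 × 1.507 = 9.04 °C.

9.04 °C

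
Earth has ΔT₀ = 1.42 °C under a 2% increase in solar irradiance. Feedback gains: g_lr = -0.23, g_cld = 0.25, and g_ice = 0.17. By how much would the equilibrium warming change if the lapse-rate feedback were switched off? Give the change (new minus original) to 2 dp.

0.70 °C

Original: g = 0.19, ΔT = 1.42/(1−0.19) = 1.7531 °C.
Without lapse-rate: g' = 0.42, ΔT' = 1.42/(1−0.42) = 2.4483 °C.
Change = 2.4483 − 1.7531 = 0.70 °C.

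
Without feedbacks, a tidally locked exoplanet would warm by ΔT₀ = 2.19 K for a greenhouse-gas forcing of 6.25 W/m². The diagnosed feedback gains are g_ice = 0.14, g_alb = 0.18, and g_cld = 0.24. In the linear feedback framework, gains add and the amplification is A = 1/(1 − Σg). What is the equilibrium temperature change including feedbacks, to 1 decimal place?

Total gain g = 0.14 + 0.18 + 0.24 = 0.56.
Amplification A = 1/(1 − 0.56) = 2.273.
ΔT = 2.19 × 2.273 = 5.0 K.

5.0 K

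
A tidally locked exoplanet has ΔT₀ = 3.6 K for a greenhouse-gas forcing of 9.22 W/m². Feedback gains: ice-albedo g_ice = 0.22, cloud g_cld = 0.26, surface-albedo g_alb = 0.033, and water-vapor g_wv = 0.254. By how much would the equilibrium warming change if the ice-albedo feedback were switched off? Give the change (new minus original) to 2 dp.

Original: g = 0.767, ΔT = 3.6/(1−0.767) = 15.4506 K.
Without ice-albedo: g' = 0.547, ΔT' = 3.6/(1−0.547) = 7.9470 K.
Change = 7.9470 − 15.4506 = -7.50 K.

-7.50 K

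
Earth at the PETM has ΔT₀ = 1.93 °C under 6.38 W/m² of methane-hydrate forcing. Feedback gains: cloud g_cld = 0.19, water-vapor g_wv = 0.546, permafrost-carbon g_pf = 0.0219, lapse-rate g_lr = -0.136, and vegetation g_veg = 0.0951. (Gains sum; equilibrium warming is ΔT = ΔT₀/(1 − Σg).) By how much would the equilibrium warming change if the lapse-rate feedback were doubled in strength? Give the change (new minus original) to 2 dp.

Original: g = 0.717, ΔT = 1.93/(1−0.717) = 6.8198 °C.
With doubled lapse-rate: g' = 0.581, ΔT' = 1.93/(1−0.581) = 4.6062 °C.
Change = 4.6062 − 6.8198 = -2.21 °C.

-2.21 °C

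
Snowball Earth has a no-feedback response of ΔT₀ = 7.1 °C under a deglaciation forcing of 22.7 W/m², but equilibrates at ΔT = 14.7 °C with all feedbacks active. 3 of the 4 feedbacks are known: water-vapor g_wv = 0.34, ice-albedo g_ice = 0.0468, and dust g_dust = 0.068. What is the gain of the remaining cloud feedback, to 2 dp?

Amplification A = ΔT/ΔT₀ = 14.7/7.1 = 2.07.
Total gain g = 1 − 1/A = 1 − 1/2.07 = 0.5169.
Known gains sum to 0.34 + 0.0468 + 0.068 = 0.4548.
g_cld = 0.5169 − 0.4548 = 0.06.

0.06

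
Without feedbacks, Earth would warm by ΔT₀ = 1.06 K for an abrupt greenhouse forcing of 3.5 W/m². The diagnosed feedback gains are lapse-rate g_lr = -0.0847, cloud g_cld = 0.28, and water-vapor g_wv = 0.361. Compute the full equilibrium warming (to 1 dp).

2.4 K

Total gain g = -0.0847 + 0.28 + 0.361 = 0.5563.
Amplification A = 1/(1 − 0.5563) = 2.254.
ΔT = 1.06 × 2.254 = 2.4 K.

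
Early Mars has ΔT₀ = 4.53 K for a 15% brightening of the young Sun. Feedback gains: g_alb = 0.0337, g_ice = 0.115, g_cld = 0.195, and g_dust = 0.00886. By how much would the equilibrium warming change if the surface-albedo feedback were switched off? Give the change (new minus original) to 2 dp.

Original: g = 0.35256, ΔT = 4.53/(1−0.35256) = 6.9968 K.
Without surface-albedo: g' = 0.31886, ΔT' = 4.53/(1−0.31886) = 6.6506 K.
Change = 6.6506 − 6.9968 = -0.35 K.

-0.35 K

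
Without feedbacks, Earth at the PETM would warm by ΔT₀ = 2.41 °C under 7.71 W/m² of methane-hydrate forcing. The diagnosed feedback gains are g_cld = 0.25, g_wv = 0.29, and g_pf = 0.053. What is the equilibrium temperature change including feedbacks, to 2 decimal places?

Total gain g = 0.25 + 0.29 + 0.053 = 0.593.
Amplification A = 1/(1 − 0.593) = 2.457.
ΔT = 2.41 × 2.457 = 5.92 °C.

5.92 °C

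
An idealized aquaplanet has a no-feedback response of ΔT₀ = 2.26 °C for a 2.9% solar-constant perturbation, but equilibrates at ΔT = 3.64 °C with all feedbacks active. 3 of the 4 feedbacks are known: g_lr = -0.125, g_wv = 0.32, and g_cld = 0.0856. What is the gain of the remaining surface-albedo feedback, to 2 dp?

Amplification A = ΔT/ΔT₀ = 3.64/2.26 = 1.611.
Total gain g = 1 − 1/A = 1 − 1/1.611 = 0.3793.
Known gains sum to -0.125 + 0.32 + 0.0856 = 0.2806.
g_alb = 0.3793 − 0.2806 = 0.10.

0.10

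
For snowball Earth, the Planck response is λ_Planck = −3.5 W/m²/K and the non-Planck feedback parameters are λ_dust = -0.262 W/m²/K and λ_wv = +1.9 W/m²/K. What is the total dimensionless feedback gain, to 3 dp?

Convert to gains: g_dust = -0.262/3.5 = -0.07486; g_wv = 1.9/3.5 = 0.5429.
Total gain g = 0.46804.

0.468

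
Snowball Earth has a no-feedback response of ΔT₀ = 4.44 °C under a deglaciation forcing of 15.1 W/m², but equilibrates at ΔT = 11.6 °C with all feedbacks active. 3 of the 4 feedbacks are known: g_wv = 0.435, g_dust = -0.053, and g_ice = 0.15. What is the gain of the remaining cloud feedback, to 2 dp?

0.09

Amplification A = ΔT/ΔT₀ = 11.6/4.44 = 2.613.
Total gain g = 1 − 1/A = 1 − 1/2.613 = 0.6173.
Known gains sum to 0.435 − 0.053 + 0.15 = 0.532.
g_cld = 0.6173 − 0.532 = 0.09.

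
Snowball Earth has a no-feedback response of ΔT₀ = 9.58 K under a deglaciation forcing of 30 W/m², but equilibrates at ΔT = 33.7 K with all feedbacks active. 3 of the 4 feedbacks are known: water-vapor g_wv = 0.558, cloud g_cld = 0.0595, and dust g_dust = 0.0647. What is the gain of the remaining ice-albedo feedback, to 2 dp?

0.03

Amplification A = ΔT/ΔT₀ = 33.7/9.58 = 3.518.
Total gain g = 1 − 1/A = 1 − 1/3.518 = 0.7157.
Known gains sum to 0.558 + 0.0595 + 0.0647 = 0.6822.
g_ice = 0.7157 − 0.6822 = 0.03.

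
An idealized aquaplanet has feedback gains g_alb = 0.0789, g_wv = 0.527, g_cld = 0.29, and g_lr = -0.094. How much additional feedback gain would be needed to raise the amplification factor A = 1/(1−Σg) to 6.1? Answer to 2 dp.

Current total gain = 0.8019.
Target gain for A = 6.1: g* = 1 − 1/6.1 = 0.8361.
Additional gain needed = 0.8361 − 0.8019 = 0.03.

0.03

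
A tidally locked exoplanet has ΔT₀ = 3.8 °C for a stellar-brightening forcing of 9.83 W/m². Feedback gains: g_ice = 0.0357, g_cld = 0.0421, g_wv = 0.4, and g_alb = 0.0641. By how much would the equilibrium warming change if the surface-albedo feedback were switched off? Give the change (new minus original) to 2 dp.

-1.02 °C

Original: g = 0.5419, ΔT = 3.8/(1−0.5419) = 8.2951 °C.
Without surface-albedo: g' = 0.4778, ΔT' = 3.8/(1−0.4778) = 7.2769 °C.
Change = 7.2769 − 8.2951 = -1.02 °C.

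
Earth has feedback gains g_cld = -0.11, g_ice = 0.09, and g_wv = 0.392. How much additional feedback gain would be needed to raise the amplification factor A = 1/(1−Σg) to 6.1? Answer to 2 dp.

Current total gain = 0.372.
Target gain for A = 6.1: g* = 1 − 1/6.1 = 0.8361.
Additional gain needed = 0.8361 − 0.372 = 0.46.

0.46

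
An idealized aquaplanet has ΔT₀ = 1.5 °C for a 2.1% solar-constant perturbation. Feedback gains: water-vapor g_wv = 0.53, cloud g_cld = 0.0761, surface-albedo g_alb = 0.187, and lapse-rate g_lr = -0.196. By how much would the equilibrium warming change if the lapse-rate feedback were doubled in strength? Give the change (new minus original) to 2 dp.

Original: g = 0.5971, ΔT = 1.5/(1−0.5971) = 3.7230 °C.
With doubled lapse-rate: g' = 0.4011, ΔT' = 1.5/(1−0.4011) = 2.5046 °C.
Change = 2.5046 − 3.7230 = -1.22 °C.

-1.22 °C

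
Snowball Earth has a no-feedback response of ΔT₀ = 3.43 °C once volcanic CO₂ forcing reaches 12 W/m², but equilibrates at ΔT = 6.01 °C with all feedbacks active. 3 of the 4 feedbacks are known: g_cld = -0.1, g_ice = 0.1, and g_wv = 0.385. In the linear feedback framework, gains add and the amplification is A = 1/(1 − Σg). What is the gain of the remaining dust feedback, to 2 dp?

Amplification A = ΔT/ΔT₀ = 6.01/3.43 = 1.752.
Total gain g = 1 − 1/A = 1 − 1/1.752 = 0.4292.
Known gains sum to -0.1 + 0.1 + 0.385 = 0.385.
g_dust = 0.4292 − 0.385 = 0.04.

0.04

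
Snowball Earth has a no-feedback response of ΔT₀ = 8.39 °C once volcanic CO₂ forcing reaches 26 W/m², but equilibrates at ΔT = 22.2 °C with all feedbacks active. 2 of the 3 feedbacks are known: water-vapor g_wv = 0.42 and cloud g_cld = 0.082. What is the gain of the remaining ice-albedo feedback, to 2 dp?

0.12

Amplification A = ΔT/ΔT₀ = 22.2/8.39 = 2.646.
Total gain g = 1 − 1/A = 1 − 1/2.646 = 0.6221.
Known gains sum to 0.42 + 0.082 = 0.502.
g_ice = 0.6221 − 0.502 = 0.12.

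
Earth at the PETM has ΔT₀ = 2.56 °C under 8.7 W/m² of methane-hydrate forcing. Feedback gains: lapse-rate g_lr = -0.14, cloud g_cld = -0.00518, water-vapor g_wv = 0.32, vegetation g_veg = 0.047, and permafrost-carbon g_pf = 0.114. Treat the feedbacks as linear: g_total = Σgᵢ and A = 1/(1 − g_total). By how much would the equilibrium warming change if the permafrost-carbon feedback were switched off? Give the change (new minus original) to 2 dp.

-0.56 °C

Original: g = 0.33582, ΔT = 2.56/(1−0.33582) = 3.8544 °C.
Without permafrost-carbon: g' = 0.22182, ΔT' = 2.56/(1−0.22182) = 3.2897 °C.
Change = 3.2897 − 3.8544 = -0.56 °C.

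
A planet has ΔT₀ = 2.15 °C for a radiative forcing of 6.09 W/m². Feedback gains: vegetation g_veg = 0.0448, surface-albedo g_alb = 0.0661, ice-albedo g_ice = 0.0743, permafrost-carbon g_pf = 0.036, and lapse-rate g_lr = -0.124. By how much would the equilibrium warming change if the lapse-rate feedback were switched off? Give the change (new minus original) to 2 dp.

Original: g = 0.0972, ΔT = 2.15/(1−0.0972) = 2.3815 °C.
Without lapse-rate: g' = 0.2212, ΔT' = 2.15/(1−0.2212) = 2.7607 °C.
Change = 2.7607 − 2.3815 = 0.38 °C.

0.38 °C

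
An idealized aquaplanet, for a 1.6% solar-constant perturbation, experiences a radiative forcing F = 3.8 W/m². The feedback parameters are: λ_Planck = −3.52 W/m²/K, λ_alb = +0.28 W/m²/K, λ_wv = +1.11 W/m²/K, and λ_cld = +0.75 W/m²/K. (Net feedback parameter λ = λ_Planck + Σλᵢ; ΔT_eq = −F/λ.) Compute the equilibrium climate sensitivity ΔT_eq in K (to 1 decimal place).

2.8 K

Net feedback parameter λ = (−3.52) + (+0.28) + (+1.11) + (+0.75) = -1.38 W/m²/K.
ΔT = −F/λ = −3.8/(-1.38) = 2.8 K.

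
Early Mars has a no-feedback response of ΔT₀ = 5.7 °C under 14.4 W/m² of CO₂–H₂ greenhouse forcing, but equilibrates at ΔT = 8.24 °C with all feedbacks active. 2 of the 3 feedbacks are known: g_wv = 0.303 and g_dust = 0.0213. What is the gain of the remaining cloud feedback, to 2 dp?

Amplification A = ΔT/ΔT₀ = 8.24/5.7 = 1.446.
Total gain g = 1 − 1/A = 1 − 1/1.446 = 0.3084.
Known gains sum to 0.303 + 0.0213 = 0.3243.
g_cld = 0.3084 − 0.3243 = -0.02.

-0.02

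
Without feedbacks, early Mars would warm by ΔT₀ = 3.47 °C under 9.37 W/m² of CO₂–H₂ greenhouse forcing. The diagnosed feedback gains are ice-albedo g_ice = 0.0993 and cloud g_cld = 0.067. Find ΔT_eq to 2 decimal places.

4.16 °C

Total gain g = 0.0993 + 0.067 = 0.1663.
Amplification A = 1/(1 − 0.1663) = 1.199.
ΔT = 3.47 × 1.199 = 4.16 °C.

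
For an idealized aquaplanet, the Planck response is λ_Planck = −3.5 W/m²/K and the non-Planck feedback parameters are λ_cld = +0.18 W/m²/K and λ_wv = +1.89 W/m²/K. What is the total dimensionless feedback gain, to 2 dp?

0.59

Convert to gains: g_cld = 0.18/3.5 = 0.05143; g_wv = 1.89/3.5 = 0.54.
Total gain g = 0.59143.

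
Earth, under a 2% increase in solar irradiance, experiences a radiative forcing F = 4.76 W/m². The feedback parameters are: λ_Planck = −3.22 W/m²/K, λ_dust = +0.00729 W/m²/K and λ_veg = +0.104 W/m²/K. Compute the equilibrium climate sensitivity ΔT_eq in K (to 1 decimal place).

Net feedback parameter λ = (−3.22) + (+0.00729) + (+0.104) = -3.10871 W/m²/K.
ΔT = −F/λ = −4.76/(-3.10871) = 1.5 K.

1.5 K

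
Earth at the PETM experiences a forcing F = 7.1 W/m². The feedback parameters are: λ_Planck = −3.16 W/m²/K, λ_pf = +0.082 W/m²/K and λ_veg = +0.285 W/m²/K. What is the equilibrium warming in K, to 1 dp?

2.5 K

Net feedback parameter λ = (−3.16) + (+0.082) + (+0.285) = -2.793 W/m²/K.
ΔT = −F/λ = −7.1/(-2.793) = 2.5 K.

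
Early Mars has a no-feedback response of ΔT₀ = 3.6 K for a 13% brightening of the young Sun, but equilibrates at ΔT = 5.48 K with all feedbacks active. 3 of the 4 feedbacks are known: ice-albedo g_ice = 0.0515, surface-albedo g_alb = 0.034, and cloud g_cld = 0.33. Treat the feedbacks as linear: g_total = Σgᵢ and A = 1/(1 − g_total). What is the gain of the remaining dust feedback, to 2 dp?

Amplification A = ΔT/ΔT₀ = 5.48/3.6 = 1.522.
Total gain g = 1 − 1/A = 1 − 1/1.522 = 0.343.
Known gains sum to 0.0515 + 0.034 + 0.33 = 0.4155.
g_dust = 0.343 − 0.4155 = -0.07.

-0.07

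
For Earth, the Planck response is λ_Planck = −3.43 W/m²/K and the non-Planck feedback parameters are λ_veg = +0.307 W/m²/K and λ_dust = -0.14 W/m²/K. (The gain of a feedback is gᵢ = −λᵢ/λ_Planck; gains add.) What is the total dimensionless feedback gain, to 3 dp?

Convert to gains: g_veg = 0.307/3.43 = 0.0895; g_dust = -0.14/3.43 = -0.04082.
Total gain g = 0.04868.

0.049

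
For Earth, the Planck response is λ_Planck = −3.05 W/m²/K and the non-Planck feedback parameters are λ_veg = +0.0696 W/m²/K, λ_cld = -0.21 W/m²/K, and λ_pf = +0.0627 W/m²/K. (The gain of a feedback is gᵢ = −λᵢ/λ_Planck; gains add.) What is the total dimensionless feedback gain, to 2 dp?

Convert to gains: g_veg = 0.0696/3.05 = 0.02282; g_cld = -0.21/3.05 = -0.06885; g_pf = 0.0627/3.05 = 0.02056.
Total gain g = -0.02547.

-0.03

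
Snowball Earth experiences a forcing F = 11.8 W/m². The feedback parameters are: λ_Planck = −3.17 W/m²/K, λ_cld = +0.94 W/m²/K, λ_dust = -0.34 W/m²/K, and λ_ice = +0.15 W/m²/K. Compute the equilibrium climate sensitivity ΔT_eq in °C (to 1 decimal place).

4.9 °C

Net feedback parameter λ = (−3.17) + (+0.94) + (-0.34) + (+0.15) = -2.42 W/m²/K.
ΔT = −F/λ = −11.8/(-2.42) = 4.9 °C.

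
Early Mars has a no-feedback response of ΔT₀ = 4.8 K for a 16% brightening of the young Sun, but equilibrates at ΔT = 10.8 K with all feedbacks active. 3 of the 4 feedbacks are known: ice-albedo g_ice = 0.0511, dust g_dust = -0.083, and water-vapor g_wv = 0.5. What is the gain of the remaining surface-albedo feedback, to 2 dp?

0.09

Amplification A = ΔT/ΔT₀ = 10.8/4.8 = 2.25.
Total gain g = 1 − 1/A = 1 − 1/2.25 = 0.5556.
Known gains sum to 0.0511 − 0.083 + 0.5 = 0.4681.
g_alb = 0.5556 − 0.4681 = 0.09.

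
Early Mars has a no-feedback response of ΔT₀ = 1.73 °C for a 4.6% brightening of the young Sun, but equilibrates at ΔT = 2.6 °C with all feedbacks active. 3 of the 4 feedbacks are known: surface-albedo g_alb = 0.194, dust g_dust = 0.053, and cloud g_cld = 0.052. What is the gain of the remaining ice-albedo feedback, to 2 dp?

Amplification A = ΔT/ΔT₀ = 2.6/1.73 = 1.503.
Total gain g = 1 − 1/A = 1 − 1/1.503 = 0.3347.
Known gains sum to 0.194 + 0.053 + 0.052 = 0.299.
g_ice = 0.3347 − 0.299 = 0.04.

0.04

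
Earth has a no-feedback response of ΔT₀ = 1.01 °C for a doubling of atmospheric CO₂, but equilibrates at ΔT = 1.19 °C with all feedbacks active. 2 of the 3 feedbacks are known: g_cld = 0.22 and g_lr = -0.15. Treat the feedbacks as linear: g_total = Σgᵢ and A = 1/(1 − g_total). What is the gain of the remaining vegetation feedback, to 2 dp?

0.08

Amplification A = ΔT/ΔT₀ = 1.19/1.01 = 1.178.
Total gain g = 1 − 1/A = 1 − 1/1.178 = 0.1511.
Known gains sum to 0.22 − 0.15 = 0.07.
g_veg = 0.1511 − 0.07 = 0.08.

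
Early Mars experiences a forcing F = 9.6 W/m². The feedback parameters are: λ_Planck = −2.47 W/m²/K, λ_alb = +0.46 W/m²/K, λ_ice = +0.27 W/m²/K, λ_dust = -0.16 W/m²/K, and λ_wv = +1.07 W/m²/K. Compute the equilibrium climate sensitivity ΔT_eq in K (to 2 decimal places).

11.57 K

Net feedback parameter λ = (−2.47) + (+0.46) + (+0.27) + (-0.16) + (+1.07) = -0.83 W/m²/K.
ΔT = −F/λ = −9.6/(-0.83) = 11.57 K.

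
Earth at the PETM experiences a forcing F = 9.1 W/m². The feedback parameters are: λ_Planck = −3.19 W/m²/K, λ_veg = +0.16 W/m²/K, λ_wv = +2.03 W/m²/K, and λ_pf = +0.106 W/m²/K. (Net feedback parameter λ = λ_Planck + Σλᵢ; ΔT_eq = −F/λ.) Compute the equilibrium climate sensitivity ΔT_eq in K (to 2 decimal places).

Net feedback parameter λ = (−3.19) + (+0.16) + (+2.03) + (+0.106) = -0.894 W/m²/K.
ΔT = −F/λ = −9.1/(-0.894) = 10.18 K.

10.18 K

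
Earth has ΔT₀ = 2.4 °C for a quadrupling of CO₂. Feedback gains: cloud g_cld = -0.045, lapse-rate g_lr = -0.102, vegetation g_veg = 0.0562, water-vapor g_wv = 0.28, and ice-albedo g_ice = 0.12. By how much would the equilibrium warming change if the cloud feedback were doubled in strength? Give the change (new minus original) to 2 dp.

Original: g = 0.3092, ΔT = 2.4/(1−0.3092) = 3.4742 °C.
With doubled cloud: g' = 0.2642, ΔT' = 2.4/(1−0.2642) = 3.2618 °C.
Change = 3.2618 − 3.4742 = -0.21 °C.

-0.21 °C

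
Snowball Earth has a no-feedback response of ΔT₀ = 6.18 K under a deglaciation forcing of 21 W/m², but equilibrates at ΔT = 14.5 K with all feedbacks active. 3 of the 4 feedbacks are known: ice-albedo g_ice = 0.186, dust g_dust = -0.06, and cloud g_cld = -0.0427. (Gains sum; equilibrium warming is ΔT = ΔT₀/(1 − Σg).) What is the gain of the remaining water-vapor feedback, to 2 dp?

0.49

Amplification A = ΔT/ΔT₀ = 14.5/6.18 = 2.346.
Total gain g = 1 − 1/A = 1 − 1/2.346 = 0.5737.
Known gains sum to 0.186 − 0.06 − 0.0427 = 0.0833.
g_wv = 0.5737 − 0.0833 = 0.49.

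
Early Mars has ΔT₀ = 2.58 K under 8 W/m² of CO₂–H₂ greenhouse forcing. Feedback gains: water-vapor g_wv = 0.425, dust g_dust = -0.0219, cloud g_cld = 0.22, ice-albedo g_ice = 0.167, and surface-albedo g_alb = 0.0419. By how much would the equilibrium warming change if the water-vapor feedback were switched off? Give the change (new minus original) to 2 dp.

Original: g = 0.832, ΔT = 2.58/(1−0.832) = 15.3571 K.
Without water-vapor: g' = 0.407, ΔT' = 2.58/(1−0.407) = 4.3508 K.
Change = 4.3508 − 15.3571 = -11.01 K.

-11.01 K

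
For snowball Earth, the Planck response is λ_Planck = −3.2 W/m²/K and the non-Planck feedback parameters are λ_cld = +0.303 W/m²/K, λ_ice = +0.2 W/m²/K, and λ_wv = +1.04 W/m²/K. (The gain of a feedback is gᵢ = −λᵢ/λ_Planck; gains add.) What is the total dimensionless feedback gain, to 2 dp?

0.48

Convert to gains: g_cld = 0.303/3.2 = 0.09469; g_ice = 0.2/3.2 = 0.0625; g_wv = 1.04/3.2 = 0.325.
Total gain g = 0.48219.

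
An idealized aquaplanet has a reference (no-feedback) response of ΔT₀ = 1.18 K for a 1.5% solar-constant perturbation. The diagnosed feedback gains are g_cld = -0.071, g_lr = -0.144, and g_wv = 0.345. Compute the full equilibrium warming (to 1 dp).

Total gain g = -0.071 − 0.144 + 0.345 = 0.13.
Amplification A = 1/(1 − 0.13) = 1.149.
ΔT = 1.18 × 1.149 = 1.4 K.

1.4 K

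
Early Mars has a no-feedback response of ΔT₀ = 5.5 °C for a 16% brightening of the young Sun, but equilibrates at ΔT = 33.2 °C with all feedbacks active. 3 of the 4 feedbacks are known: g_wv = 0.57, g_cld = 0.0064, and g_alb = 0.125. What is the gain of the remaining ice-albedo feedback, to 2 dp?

0.13

Amplification A = ΔT/ΔT₀ = 33.2/5.5 = 6.036.
Total gain g = 1 − 1/A = 1 − 1/6.036 = 0.8343.
Known gains sum to 0.57 + 0.0064 + 0.125 = 0.7014.
g_ice = 0.8343 − 0.7014 = 0.13.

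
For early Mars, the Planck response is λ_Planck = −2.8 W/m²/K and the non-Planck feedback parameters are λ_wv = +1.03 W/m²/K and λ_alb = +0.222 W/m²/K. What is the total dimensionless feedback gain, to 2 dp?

Convert to gains: g_wv = 1.03/2.8 = 0.3679; g_alb = 0.222/2.8 = 0.07929.
Total gain g = 0.44719.

0.45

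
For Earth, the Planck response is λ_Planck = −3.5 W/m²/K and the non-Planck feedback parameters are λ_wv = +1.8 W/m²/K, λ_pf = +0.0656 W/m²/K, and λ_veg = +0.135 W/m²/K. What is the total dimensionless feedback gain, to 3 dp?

0.572

Convert to gains: g_wv = 1.8/3.5 = 0.5143; g_pf = 0.0656/3.5 = 0.01874; g_veg = 0.135/3.5 = 0.03857.
Total gain g = 0.57161.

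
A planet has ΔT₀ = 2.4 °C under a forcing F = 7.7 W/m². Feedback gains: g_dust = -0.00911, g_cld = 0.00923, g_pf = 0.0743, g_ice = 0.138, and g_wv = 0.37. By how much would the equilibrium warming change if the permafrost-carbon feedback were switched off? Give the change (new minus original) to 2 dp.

Original: g = 0.58242, ΔT = 2.4/(1−0.58242) = 5.7474 °C.
Without permafrost-carbon: g' = 0.50812, ΔT' = 2.4/(1−0.50812) = 4.8792 °C.
Change = 4.8792 − 5.7474 = -0.87 °C.

-0.87 °C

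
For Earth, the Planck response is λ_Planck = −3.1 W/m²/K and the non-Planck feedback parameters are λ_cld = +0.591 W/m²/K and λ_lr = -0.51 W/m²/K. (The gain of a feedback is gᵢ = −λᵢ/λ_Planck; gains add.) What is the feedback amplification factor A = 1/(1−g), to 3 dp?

1.027

Convert to gains: g_cld = 0.591/3.1 = 0.1906; g_lr = -0.51/3.1 = -0.1645.
Total gain g = 0.0261.
A = 1/(1 − 0.0261) = 1.027.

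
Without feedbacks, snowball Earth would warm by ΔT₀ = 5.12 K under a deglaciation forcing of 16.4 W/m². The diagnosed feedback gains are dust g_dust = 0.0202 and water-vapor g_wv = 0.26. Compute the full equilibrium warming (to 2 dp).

7.11 K

Total gain g = 0.0202 + 0.26 = 0.2802.
Amplification A = 1/(1 − 0.2802) = 1.389.
ΔT = 5.12 × 1.389 = 7.11 K.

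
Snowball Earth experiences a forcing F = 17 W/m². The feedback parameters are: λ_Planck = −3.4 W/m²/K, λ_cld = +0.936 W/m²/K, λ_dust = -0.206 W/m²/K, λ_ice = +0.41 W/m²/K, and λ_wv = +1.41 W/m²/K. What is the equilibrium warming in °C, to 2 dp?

20.00 °C

Net feedback parameter λ = (−3.4) + (+0.936) + (-0.206) + (+0.41) + (+1.41) = -0.85 W/m²/K.
ΔT = −F/λ = −17/(-0.85) = 20.00 °C.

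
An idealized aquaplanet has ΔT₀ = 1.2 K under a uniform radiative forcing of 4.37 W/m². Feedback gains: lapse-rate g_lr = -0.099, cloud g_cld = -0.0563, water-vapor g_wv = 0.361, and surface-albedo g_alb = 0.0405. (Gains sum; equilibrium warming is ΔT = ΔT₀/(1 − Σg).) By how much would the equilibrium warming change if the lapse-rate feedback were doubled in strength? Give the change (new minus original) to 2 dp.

Original: g = 0.2462, ΔT = 1.2/(1−0.2462) = 1.5919 K.
With doubled lapse-rate: g' = 0.1472, ΔT' = 1.2/(1−0.1472) = 1.4071 K.
Change = 1.4071 − 1.5919 = -0.18 K.

-0.18 K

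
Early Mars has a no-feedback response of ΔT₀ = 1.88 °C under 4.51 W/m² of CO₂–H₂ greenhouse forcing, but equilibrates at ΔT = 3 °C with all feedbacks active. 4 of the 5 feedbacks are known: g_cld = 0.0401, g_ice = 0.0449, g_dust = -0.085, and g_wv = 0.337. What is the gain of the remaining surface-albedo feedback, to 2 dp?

Amplification A = ΔT/ΔT₀ = 3/1.88 = 1.596.
Total gain g = 1 − 1/A = 1 − 1/1.596 = 0.3734.
Known gains sum to 0.0401 + 0.0449 − 0.085 + 0.337 = 0.337.
g_alb = 0.3734 − 0.337 = 0.04.

0.04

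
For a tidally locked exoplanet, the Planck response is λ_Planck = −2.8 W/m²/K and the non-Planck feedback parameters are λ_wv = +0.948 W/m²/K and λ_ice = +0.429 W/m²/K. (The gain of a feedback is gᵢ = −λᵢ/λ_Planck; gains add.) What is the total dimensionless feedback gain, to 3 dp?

Convert to gains: g_wv = 0.948/2.8 = 0.3386; g_ice = 0.429/2.8 = 0.1532.
Total gain g = 0.4918.

0.492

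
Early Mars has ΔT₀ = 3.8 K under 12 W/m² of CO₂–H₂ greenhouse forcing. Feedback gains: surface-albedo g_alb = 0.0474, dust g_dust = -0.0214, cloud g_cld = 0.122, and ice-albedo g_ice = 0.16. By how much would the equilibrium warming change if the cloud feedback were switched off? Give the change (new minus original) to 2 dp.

-0.82 K

Original: g = 0.308, ΔT = 3.8/(1−0.308) = 5.4913 K.
Without cloud: g' = 0.186, ΔT' = 3.8/(1−0.186) = 4.6683 K.
Change = 4.6683 − 5.4913 = -0.82 K.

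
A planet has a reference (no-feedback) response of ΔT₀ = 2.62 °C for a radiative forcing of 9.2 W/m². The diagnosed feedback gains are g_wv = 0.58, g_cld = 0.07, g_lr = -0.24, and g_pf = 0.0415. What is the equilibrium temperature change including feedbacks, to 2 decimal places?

4.78 °C

Total gain g = 0.58 + 0.07 − 0.24 + 0.0415 = 0.4515.
Amplification A = 1/(1 − 0.4515) = 1.823.
ΔT = 2.62 × 1.823 = 4.78 °C.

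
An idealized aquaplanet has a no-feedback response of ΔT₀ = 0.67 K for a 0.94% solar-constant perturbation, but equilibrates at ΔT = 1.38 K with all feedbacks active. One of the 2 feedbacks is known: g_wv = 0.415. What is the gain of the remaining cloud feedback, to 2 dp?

Amplification A = ΔT/ΔT₀ = 1.38/0.67 = 2.06.
Total gain g = 1 − 1/A = 1 − 1/2.06 = 0.5146.
The known gain is 0.415.
g_cld = 0.5146 − 0.415 = 0.10.

0.10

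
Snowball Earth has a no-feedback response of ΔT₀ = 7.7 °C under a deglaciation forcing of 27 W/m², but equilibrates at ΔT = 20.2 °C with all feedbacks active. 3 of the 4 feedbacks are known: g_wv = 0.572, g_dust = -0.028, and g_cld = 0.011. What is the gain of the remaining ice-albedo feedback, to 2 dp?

Amplification A = ΔT/ΔT₀ = 20.2/7.7 = 2.623.
Total gain g = 1 − 1/A = 1 − 1/2.623 = 0.6188.
Known gains sum to 0.572 − 0.028 + 0.011 = 0.555.
g_ice = 0.6188 − 0.555 = 0.06.

0.06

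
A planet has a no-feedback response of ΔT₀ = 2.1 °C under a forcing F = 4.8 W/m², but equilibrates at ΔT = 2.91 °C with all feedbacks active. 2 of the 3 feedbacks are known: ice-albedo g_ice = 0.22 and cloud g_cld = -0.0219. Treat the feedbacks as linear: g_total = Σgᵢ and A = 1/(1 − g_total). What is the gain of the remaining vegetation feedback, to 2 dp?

0.08

Amplification A = ΔT/ΔT₀ = 2.91/2.1 = 1.386.
Total gain g = 1 − 1/A = 1 − 1/1.386 = 0.2785.
Known gains sum to 0.22 − 0.0219 = 0.1981.
g_veg = 0.2785 − 0.1981 = 0.08.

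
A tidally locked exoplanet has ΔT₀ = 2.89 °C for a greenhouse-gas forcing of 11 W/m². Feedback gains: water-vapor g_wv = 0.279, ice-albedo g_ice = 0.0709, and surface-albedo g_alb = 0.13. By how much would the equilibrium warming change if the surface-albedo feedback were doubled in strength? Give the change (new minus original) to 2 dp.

Original: g = 0.4799, ΔT = 2.89/(1−0.4799) = 5.5566 °C.
With doubled surface-albedo: g' = 0.6099, ΔT' = 2.89/(1−0.6099) = 7.4084 °C.
Change = 7.4084 − 5.5566 = 1.85 °C.

1.85 °C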